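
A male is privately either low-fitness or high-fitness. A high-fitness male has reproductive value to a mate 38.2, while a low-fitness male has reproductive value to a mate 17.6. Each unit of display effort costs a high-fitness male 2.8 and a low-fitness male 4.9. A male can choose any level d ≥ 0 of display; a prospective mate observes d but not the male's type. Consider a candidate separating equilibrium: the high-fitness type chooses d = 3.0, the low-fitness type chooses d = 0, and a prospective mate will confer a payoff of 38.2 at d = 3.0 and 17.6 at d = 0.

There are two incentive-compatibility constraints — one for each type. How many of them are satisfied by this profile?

1

Low-fitness type: stay at 0 → 17.6; mimic → 38.2 − 4.9 × 3.0 = 23.5. IC fails (17.6 < 23.5).
High-fitness type: signal → 38.2 − 2.8 × 3.0 = 29.8; deviate to 0 → 17.6. IC holds (29.8 ≥ 17.6).
1 of 2 constraints hold, so this profile is not an equilibrium.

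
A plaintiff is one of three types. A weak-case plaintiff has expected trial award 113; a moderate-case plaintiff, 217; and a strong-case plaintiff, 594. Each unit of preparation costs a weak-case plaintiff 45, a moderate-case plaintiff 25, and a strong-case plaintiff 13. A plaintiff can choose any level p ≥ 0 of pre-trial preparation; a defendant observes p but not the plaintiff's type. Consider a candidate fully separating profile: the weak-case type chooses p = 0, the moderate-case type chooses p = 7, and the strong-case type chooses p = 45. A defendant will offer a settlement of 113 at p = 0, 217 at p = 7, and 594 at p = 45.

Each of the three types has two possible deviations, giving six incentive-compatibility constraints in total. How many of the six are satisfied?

Weak-case (own payoff 113): to p=7 gives 217 − 45×7 = -98 → no gain ✓; to p=45 gives 594 − 45×45 = -1431 → no gain ✓.
Moderate-case (own payoff 217 − 25×7 = 42): to p=0 gives 113 → profitable ✗; to p=45 gives 594 − 25×45 = -531 → no gain ✓.
Strong-case (own payoff 594 − 13×45 = 9): to p=0 gives 113 → profitable ✗; to p=7 gives 217 − 13×7 = 126 → profitable ✗.
3 of the 6 constraints hold; not an equilibrium.

3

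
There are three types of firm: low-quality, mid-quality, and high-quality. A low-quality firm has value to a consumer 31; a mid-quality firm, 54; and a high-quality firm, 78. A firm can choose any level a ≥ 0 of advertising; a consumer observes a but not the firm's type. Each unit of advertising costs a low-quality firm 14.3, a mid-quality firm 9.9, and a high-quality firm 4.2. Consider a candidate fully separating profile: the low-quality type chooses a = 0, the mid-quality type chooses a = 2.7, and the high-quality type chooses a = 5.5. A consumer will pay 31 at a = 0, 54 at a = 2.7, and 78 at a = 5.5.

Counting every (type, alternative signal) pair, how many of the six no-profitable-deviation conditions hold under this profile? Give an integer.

Mid-quality (own payoff 54 − 9.9×2.7 = 27.27): to a=0 gives 31 → profitable ✗; to a=5.5 gives 78 − 9.9×5.5 = 23.55 → no gain ✓.
Low-quality (own payoff 31): to a=2.7 gives 54 − 14.3×2.7 = 15.39 → no gain ✓; to a=5.5 gives 78 − 14.3×5.5 = -0.65 → no gain ✓.
High-quality (own payoff 78 − 4.2×5.5 = 54.9): to a=0 gives 31 → no gain ✓; to a=2.7 gives 54 − 4.2×2.7 = 42.66 → no gain ✓.
5 of the 6 constraints hold; not an equilibrium.

5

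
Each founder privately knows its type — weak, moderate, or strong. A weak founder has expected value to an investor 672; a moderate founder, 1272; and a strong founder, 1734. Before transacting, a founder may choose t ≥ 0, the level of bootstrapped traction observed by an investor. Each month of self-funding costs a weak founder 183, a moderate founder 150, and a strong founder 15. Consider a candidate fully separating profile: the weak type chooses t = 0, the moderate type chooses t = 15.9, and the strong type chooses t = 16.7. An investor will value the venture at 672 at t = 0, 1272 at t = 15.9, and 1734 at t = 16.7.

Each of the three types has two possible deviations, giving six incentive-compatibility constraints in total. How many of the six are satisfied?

Weak (own payoff 672): to t=15.9 gives 1272 − 183×15.9 = -1637.7 → no gain ✓; to t=16.7 gives 1734 − 183×16.7 = -1322.1 → no gain ✓.
Moderate (own payoff 1272 − 150×15.9 = -1113): to t=0 gives 672 → profitable ✗; to t=16.7 gives 1734 − 150×16.7 = -771 → profitable ✗.
Strong (own payoff 1734 − 15×16.7 = 1483.5): to t=0 gives 672 → no gain ✓; to t=15.9 gives 1272 − 15×15.9 = 1033.5 → no gain ✓.
4 of the 6 constraints hold; not an equilibrium.

4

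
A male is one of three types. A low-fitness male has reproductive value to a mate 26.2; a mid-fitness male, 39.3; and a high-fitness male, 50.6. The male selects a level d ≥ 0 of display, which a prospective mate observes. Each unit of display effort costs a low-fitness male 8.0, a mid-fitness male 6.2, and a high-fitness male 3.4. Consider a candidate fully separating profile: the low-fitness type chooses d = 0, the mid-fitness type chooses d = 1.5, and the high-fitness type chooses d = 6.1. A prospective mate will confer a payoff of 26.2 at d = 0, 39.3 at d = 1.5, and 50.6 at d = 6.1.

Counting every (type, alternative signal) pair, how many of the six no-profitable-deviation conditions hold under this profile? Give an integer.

4

High-fitness (own payoff 50.6 − 3.4×6.1 = 29.86): to d=0 gives 26.2 → no gain ✓; to d=1.5 gives 39.3 − 3.4×1.5 = 34.2 → profitable ✗.
Mid-fitness (own payoff 39.3 − 6.2×1.5 = 30): to d=0 gives 26.2 → no gain ✓; to d=6.1 gives 50.6 − 6.2×6.1 = 12.78 → no gain ✓.
Low-fitness (own payoff 26.2): to d=1.5 gives 39.3 − 8.0×1.5 = 27.3 → profitable ✗; to d=6.1 gives 50.6 − 8.0×6.1 = 1.8 → no gain ✓.
4 of the 6 constraints hold; not an equilibrium.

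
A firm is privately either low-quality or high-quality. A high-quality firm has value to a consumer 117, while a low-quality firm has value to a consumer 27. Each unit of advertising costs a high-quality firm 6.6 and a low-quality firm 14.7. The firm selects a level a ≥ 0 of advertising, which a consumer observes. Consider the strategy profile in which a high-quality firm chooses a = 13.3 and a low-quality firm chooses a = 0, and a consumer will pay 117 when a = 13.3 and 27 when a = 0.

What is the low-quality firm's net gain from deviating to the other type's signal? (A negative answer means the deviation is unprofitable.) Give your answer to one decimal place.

Playing a = 0 the low-quality firm receives 27.
Deviating to a = 13.3 brings payment 117 at cost 14.7 × 13.3 = 195.51, netting -78.51.
Gain from deviating: -78.51 − 27 = -105.51, i.e. -105.5 to one decimal place.
The gain is negative, so the low-quality type's incentive-compatibility constraint is satisfied.

-105.5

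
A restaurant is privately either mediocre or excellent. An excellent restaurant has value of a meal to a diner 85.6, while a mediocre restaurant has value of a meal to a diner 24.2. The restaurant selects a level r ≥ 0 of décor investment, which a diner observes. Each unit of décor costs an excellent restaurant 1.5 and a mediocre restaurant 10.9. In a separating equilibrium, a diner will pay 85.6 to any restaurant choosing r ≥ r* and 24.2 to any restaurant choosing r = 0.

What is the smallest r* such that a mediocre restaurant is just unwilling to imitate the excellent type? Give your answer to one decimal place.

A mediocre restaurant choosing r = 0 receives 24.2.
Imitating at r* instead would pay 85.6 at cost 10.9·r*, netting 85.6 − 10.9·r*.
Indifference: 24.2 = 85.6 − 10.9·r*, so r* = (85.6 − 24.2) / 10.9 ≈ 5.6.
At r* the mediocre type's incentive constraint just binds; the excellent type strictly prefers r* since its per-unit cost is lower.

5.6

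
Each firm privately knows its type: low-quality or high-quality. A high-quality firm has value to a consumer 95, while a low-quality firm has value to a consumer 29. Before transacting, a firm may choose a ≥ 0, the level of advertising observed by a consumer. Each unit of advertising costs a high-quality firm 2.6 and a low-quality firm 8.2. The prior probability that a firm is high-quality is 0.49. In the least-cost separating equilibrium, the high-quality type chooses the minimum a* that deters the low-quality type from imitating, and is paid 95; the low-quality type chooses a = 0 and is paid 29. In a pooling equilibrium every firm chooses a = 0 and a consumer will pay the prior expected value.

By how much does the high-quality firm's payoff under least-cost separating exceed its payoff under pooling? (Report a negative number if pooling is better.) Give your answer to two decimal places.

12.73

Least-cost separating signal: a* solves 29 = 95 − 8.2·a*, so a* = (95 − 29)/8.2 ≈ 8.0488.
High-quality type's separating payoff: 95 − 2.6 × a* = 95 − 2.6 × (95 − 29)/8.2 = 95 − 171.6/8.2 ≈ 74.0732.
Pooling payoff: 0.49 × 95 + 0.51 × 29 = 61.34.
Difference: 74.0732 − 61.34 = 12.7332, i.e. 12.73 to two decimal places.
The high-quality type prefers to separate.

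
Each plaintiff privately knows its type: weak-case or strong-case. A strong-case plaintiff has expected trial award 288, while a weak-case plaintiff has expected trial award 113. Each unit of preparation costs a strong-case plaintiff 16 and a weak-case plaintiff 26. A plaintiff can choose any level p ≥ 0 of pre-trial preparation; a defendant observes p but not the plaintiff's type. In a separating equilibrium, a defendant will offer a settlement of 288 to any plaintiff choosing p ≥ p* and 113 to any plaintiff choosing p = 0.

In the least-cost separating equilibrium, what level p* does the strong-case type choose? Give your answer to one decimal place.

6.7

A weak-case plaintiff choosing p = 0 receives 113.
Imitating at p* instead would pay 288 at cost 26·p*, netting 288 − 26·p*.
Indifference: 113 = 288 − 26·p*, so p* = (288 − 113) / 26 ≈ 6.7.
At p* the weak-case type's incentive constraint just binds; the strong-case type strictly prefers p* since its per-unit cost is lower.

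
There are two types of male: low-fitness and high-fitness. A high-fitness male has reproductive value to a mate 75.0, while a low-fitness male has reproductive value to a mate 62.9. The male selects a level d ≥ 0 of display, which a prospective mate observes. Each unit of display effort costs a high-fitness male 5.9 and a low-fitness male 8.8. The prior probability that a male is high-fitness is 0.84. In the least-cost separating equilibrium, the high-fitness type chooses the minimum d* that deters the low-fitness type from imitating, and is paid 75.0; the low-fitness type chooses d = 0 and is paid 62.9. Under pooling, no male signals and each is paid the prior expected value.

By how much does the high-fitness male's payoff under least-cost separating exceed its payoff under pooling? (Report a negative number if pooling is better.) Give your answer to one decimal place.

-6.2

Least-cost separating signal: d* solves 62.9 = 75.0 − 8.8·d*, so d* = (75.0 − 62.9)/8.8 = 1.375.
High-fitness type's separating payoff: 75.0 − 5.9 × d* = 75.0 − 5.9 × (75.0 − 62.9)/8.8 = 75.0 − 71.39/8.8 ≈ 66.888.
Pooling payoff: 0.84 × 75.0 + 0.16 × 62.9 = 73.064.
Difference: 66.888 − 73.064 = -6.176, i.e. -6.2 to one decimal place.
The high-fitness type would prefer the pooling outcome.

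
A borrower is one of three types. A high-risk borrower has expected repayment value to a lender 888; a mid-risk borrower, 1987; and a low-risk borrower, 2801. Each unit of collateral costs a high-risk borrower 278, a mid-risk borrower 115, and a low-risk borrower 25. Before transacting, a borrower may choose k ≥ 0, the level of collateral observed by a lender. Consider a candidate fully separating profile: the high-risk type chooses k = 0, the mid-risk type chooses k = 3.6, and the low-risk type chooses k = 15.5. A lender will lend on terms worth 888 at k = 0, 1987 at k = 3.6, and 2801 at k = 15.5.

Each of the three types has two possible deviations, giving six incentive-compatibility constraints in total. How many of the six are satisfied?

5

Low-risk (own payoff 2801 − 25×15.5 = 2413.5): to k=0 gives 888 → no gain ✓; to k=3.6 gives 1987 − 25×3.6 = 1897 → no gain ✓.
Mid-risk (own payoff 1987 − 115×3.6 = 1573): to k=0 gives 888 → no gain ✓; to k=15.5 gives 2801 − 115×15.5 = 1018.5 → no gain ✓.
High-risk (own payoff 888): to k=3.6 gives 1987 − 278×3.6 = 986.2 → profitable ✗; to k=15.5 gives 2801 − 278×15.5 = -1508 → no gain ✓.
5 of the 6 constraints hold; not an equilibrium.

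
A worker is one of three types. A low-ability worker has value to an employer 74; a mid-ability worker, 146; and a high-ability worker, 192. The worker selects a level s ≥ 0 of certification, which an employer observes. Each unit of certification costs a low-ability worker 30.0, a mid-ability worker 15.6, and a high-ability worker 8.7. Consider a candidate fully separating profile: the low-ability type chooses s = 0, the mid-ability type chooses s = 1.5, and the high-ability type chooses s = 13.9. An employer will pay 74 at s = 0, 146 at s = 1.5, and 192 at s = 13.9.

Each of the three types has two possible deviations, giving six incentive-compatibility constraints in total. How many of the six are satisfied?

3

High-ability (own payoff 192 − 8.7×13.9 = 71.07): to s=0 gives 74 → profitable ✗; to s=1.5 gives 146 − 8.7×1.5 = 132.95 → profitable ✗.
Low-ability (own payoff 74): to s=1.5 gives 146 − 30.0×1.5 = 101 → profitable ✗; to s=13.9 gives 192 − 30.0×13.9 = -225 → no gain ✓.
Mid-ability (own payoff 146 − 15.6×1.5 = 122.6): to s=0 gives 74 → no gain ✓; to s=13.9 gives 192 − 15.6×13.9 = -24.84 → no gain ✓.
3 of the 6 constraints hold; not an equilibrium.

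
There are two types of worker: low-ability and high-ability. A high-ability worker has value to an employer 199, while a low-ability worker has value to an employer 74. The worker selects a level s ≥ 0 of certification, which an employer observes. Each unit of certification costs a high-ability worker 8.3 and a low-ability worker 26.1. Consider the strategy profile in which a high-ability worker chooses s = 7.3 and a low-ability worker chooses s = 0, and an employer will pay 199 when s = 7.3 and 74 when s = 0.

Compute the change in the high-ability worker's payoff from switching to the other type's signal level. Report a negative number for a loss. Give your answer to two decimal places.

-64.41

Playing s = 7.3 the high-ability worker receives 199 − 8.3 × 7.3 = 138.41.
Deviating to s = 0 yields 74 instead.
Gain from deviating: 74 − 138.41 = -64.41.
The gain is negative, so the high-ability type's incentive-compatibility constraint is satisfied.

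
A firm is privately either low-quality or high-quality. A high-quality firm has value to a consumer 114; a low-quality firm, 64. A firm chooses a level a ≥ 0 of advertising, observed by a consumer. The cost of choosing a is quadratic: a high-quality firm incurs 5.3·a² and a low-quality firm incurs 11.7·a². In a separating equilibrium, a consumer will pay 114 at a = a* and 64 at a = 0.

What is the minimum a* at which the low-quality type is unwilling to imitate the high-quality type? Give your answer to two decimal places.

The low-quality type at a = 0 receives 64; imitating at a* yields 114 − 11.7·a*².
Indifference: 64 = 114 − 11.7·a*², so a*² = (114 − 64) / 11.7 ≈ 4.2735.
a* = √4.2735 ≈ 2.07.

2.07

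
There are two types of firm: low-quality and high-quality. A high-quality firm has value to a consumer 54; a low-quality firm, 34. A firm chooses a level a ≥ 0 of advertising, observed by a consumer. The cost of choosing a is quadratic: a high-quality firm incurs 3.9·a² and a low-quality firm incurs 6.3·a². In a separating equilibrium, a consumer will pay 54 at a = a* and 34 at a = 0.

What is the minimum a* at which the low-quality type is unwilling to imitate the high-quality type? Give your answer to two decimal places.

1.78

The low-quality type at a = 0 receives 34; imitating at a* yields 54 − 6.3·a*².
Indifference: 34 = 54 − 6.3·a*², so a*² = (54 − 34) / 6.3 ≈ 3.1746.
a* = √3.1746 ≈ 1.78.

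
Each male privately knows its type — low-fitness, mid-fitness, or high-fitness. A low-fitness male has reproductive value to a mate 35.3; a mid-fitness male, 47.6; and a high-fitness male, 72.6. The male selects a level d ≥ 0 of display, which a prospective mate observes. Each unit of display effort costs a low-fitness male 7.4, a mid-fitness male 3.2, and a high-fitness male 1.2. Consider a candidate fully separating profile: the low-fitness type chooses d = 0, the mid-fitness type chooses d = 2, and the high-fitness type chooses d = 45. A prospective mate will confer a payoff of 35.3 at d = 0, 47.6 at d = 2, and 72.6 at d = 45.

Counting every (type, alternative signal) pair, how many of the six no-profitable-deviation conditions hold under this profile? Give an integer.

4

High-fitness (own payoff 72.6 − 1.2×45 = 18.6): to d=0 gives 35.3 → profitable ✗; to d=2 gives 47.6 − 1.2×2 = 45.2 → profitable ✗.
Low-fitness (own payoff 35.3): to d=2 gives 47.6 − 7.4×2 = 32.8 → no gain ✓; to d=45 gives 72.6 − 7.4×45 = -260.4 → no gain ✓.
Mid-fitness (own payoff 47.6 − 3.2×2 = 41.2): to d=0 gives 35.3 → no gain ✓; to d=45 gives 72.6 − 3.2×45 = -71.4 → no gain ✓.
4 of the 6 constraints hold; not an equilibrium.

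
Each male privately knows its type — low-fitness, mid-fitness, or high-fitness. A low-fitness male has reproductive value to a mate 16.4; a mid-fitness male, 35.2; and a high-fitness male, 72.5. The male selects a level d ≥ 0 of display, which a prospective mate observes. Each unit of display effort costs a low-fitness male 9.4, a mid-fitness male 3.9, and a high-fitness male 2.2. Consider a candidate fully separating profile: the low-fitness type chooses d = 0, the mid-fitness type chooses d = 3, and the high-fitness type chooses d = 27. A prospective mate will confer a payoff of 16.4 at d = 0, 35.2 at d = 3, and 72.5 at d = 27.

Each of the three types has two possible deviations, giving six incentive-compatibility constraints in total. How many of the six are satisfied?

4

High-fitness (own payoff 72.5 − 2.2×27 = 13.1): to d=0 gives 16.4 → profitable ✗; to d=3 gives 35.2 − 2.2×3 = 28.6 → profitable ✗.
Mid-fitness (own payoff 35.2 − 3.9×3 = 23.5): to d=0 gives 16.4 → no gain ✓; to d=27 gives 72.5 − 3.9×27 = -32.8 → no gain ✓.
Low-fitness (own payoff 16.4): to d=3 gives 35.2 − 9.4×3 = 7 → no gain ✓; to d=27 gives 72.5 − 9.4×27 = -181.3 → no gain ✓.
4 of the 6 constraints hold; not an equilibrium.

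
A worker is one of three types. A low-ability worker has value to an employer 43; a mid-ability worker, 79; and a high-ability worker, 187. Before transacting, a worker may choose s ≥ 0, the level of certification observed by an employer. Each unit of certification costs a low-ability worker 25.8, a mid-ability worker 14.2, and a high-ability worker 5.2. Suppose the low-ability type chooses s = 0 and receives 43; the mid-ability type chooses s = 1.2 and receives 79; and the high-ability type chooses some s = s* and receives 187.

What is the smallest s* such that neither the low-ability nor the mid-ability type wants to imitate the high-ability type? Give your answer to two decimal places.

Mid-ability type (on-path payoff 79 − 14.2×1.2 = 61.96) won't mimic when 61.96 ≥ 187 − 14.2·s*, i.e. s* ≥ 8.81.
Low-ability type (on-path payoff 43) won't mimic when 43 ≥ 187 − 25.8·s*, i.e. s* ≥ 5.58.
Both must hold, so s* = max(5.58, 8.81) = 8.81. The mid-ability type's constraint binds.

8.81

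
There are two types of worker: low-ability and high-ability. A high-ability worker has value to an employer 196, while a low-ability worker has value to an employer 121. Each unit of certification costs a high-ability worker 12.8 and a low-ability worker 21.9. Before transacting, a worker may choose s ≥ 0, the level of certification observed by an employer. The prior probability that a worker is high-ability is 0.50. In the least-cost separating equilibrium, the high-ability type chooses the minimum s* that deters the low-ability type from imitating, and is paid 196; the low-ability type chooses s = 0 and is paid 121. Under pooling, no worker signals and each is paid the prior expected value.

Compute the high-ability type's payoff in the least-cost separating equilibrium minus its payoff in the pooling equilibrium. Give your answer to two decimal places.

-6.34

Least-cost separating signal: s* solves 121 = 196 − 21.9·s*, so s* = (196 − 121)/21.9 ≈ 3.4247.
High-ability type's separating payoff: 196 − 12.8 × s* = 196 − 12.8 × (196 − 121)/21.9 = 196 − 960/21.9 ≈ 152.1644.
Pooling payoff: 0.50 × 196 + 0.50 × 121 = 158.5.
Difference: 152.1644 − 158.5 = -6.3356, i.e. -6.34 to two decimal places.
The high-ability type would prefer the pooling outcome.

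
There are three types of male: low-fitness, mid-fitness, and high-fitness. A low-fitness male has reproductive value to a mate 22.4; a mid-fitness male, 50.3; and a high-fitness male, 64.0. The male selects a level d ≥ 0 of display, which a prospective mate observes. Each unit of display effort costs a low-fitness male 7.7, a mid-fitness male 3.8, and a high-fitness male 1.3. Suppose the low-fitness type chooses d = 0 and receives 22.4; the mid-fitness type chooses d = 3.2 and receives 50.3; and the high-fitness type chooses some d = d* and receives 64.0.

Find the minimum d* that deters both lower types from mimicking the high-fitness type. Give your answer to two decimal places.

Low-fitness type (on-path payoff 22.4) won't mimic when 22.4 ≥ 64.0 − 7.7·d*, i.e. d* ≥ 5.40.
Mid-fitness type (on-path payoff 50.3 − 3.8×3.2 = 38.14) won't mimic when 38.14 ≥ 64.0 − 3.8·d*, i.e. d* ≥ 6.81.
Both must hold, so d* = max(5.40, 6.81) = 6.81. The mid-fitness type's constraint binds.

6.81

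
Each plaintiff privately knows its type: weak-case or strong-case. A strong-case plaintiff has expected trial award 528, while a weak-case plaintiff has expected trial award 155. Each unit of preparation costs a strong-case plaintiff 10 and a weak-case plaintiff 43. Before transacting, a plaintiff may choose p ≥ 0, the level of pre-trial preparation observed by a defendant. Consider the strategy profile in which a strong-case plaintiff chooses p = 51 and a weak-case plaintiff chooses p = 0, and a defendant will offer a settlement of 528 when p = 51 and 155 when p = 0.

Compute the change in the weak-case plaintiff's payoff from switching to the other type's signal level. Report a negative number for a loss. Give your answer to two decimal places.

-1820.00

Playing p = 0 the weak-case plaintiff receives 155.
Deviating to p = 51 brings payment 528 at cost 43 × 51 = 2193, netting -1665.
Gain from deviating: -1665 − 155 = -1820.00.
The gain is negative, so the weak-case type's incentive-compatibility constraint is satisfied.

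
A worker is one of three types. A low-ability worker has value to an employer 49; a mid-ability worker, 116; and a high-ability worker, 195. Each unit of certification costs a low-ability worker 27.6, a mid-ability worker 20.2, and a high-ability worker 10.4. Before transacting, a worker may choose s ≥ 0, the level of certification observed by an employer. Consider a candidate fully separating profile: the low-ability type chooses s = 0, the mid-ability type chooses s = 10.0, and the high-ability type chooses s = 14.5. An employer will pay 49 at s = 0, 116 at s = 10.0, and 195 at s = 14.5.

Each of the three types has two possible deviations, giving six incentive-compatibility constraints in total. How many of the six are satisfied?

4

High-ability (own payoff 195 − 10.4×14.5 = 44.2): to s=0 gives 49 → profitable ✗; to s=10.0 gives 116 − 10.4×10.0 = 12 → no gain ✓.
Mid-ability (own payoff 116 − 20.2×10.0 = -86): to s=0 gives 49 → profitable ✗; to s=14.5 gives 195 − 20.2×14.5 = -97.9 → no gain ✓.
Low-ability (own payoff 49): to s=10.0 gives 116 − 27.6×10.0 = -160 → no gain ✓; to s=14.5 gives 195 − 27.6×14.5 = -205.2 → no gain ✓.
4 of the 6 constraints hold; not an equilibrium.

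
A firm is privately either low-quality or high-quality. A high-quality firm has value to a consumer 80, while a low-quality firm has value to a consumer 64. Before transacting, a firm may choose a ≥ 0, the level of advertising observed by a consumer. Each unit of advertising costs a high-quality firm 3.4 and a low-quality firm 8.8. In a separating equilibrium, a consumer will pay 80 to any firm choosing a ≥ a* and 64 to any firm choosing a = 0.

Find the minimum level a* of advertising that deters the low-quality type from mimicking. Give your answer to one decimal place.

1.8

A low-quality firm choosing a = 0 receives 64.
Imitating at a* instead would pay 80 at cost 8.8·a*, netting 80 − 8.8·a*.
Indifference: 64 = 80 − 8.8·a*, so a* = (80 − 64) / 8.8 ≈ 1.8.
At a* the low-quality type's incentive constraint just binds; the high-quality type strictly prefers a* since its per-unit cost is lower.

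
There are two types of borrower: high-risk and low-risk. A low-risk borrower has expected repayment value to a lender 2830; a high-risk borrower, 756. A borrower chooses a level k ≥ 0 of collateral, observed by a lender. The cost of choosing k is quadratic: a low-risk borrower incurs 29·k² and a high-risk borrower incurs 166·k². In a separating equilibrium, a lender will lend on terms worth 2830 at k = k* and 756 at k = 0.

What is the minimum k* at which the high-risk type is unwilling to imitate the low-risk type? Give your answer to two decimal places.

3.53

The high-risk type at k = 0 receives 756; imitating at k* yields 2830 − 166·k*².
Indifference: 756 = 2830 − 166·k*², so k*² = (2830 − 756) / 166 ≈ 12.4940.
k* = √12.4940 ≈ 3.53.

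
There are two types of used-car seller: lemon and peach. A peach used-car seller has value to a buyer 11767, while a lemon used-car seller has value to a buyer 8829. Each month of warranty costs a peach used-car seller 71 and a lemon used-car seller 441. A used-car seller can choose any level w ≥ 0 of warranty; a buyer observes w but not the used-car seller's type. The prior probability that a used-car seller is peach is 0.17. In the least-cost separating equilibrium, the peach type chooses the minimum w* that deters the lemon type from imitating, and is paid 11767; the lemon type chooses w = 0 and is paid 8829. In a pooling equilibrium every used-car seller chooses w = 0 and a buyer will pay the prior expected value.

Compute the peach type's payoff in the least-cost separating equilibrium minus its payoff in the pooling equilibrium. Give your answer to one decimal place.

1965.5

Least-cost separating signal: w* solves 8829 = 11767 − 441·w*, so w* = (11767 − 8829)/441 ≈ 6.6621.
Peach type's separating payoff: 11767 − 71 × w* = 11767 − 71 × (11767 − 8829)/441 = 11767 − 208598/441 ≈ 11293.989.
Pooling payoff: 0.17 × 11767 + 0.83 × 8829 = 9328.46.
Difference: 11293.989 − 9328.46 = 1965.529, i.e. 1965.5 to one decimal place.
The peach type prefers to separate.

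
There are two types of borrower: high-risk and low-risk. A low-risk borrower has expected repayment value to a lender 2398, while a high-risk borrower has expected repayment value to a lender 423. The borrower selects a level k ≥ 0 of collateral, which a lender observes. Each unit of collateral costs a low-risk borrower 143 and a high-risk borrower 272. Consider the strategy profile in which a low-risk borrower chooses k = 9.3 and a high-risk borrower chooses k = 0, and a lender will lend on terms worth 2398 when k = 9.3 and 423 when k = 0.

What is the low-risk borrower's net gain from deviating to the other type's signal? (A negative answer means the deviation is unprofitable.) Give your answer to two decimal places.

Playing k = 9.3 the low-risk borrower receives 2398 − 143 × 9.3 = 1068.1.
Deviating to k = 0 yields 423 instead.
Gain from deviating: 423 − 1068.1 = -645.10.
The gain is negative, so the low-risk type's incentive-compatibility constraint is satisfied.

-645.10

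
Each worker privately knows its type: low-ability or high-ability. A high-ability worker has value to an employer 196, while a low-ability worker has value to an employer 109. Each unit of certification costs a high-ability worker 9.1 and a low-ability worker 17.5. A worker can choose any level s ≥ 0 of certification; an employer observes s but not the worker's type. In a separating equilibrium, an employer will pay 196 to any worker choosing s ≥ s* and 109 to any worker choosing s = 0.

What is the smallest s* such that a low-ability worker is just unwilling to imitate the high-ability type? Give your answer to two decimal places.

A low-ability worker choosing s = 0 receives 109.
Imitating at s* instead would pay 196 at cost 17.5·s*, netting 196 − 17.5·s*.
Indifference: 109 = 196 − 17.5·s*, so s* = (196 − 109) / 17.5 ≈ 4.97.
This is the low-ability type's binding incentive-compatibility constraint; any s ≥ 4.97 sustains separation on that side.

4.97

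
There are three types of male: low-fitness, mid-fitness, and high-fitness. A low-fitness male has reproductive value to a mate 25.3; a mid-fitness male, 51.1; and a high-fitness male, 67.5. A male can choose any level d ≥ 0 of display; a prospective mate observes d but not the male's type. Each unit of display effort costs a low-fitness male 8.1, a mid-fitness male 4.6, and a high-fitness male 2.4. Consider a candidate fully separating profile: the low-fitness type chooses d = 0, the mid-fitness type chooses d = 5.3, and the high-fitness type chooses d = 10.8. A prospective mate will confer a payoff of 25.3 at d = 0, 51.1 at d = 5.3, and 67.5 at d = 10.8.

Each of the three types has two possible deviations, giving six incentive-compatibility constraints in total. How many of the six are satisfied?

6

Mid-fitness (own payoff 51.1 − 4.6×5.3 = 26.72): to d=0 gives 25.3 → no gain ✓; to d=10.8 gives 67.5 − 4.6×10.8 = 17.82 → no gain ✓.
Low-fitness (own payoff 25.3): to d=5.3 gives 51.1 − 8.1×5.3 = 8.17 → no gain ✓; to d=10.8 gives 67.5 − 8.1×10.8 = -19.98 → no gain ✓.
High-fitness (own payoff 67.5 − 2.4×10.8 = 41.58): to d=0 gives 25.3 → no gain ✓; to d=5.3 gives 51.1 − 2.4×5.3 = 38.38 → no gain ✓.
6 of the 6 constraints hold; this profile is a separating equilibrium.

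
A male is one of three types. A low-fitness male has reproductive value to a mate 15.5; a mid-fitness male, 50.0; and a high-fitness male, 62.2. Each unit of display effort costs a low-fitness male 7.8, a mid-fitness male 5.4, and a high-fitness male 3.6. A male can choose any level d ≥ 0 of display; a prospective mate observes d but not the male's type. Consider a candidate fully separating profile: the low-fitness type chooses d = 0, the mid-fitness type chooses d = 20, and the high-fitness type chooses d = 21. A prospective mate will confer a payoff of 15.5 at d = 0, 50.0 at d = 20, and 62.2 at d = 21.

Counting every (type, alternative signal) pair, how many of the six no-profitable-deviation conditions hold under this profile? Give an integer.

3

High-fitness (own payoff 62.2 − 3.6×21 = -13.4): to d=0 gives 15.5 → profitable ✗; to d=20 gives 50.0 − 3.6×20 = -22 → no gain ✓.
Low-fitness (own payoff 15.5): to d=20 gives 50.0 − 7.8×20 = -106 → no gain ✓; to d=21 gives 62.2 − 7.8×21 = -101.6 → no gain ✓.
Mid-fitness (own payoff 50.0 − 5.4×20 = -58): to d=0 gives 15.5 → profitable ✗; to d=21 gives 62.2 − 5.4×21 = -51.2 → profitable ✗.
3 of the 6 constraints hold; not an equilibrium.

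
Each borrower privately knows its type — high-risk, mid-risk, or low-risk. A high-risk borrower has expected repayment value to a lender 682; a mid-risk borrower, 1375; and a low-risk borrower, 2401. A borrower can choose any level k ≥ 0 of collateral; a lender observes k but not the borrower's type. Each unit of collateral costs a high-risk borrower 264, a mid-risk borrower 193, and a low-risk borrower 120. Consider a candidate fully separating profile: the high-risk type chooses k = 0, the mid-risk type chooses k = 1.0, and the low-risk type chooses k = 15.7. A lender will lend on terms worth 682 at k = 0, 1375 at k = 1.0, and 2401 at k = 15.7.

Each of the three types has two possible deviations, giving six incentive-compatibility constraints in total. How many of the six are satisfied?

Low-risk (own payoff 2401 − 120×15.7 = 517): to k=0 gives 682 → profitable ✗; to k=1.0 gives 1375 − 120×1.0 = 1255 → profitable ✗.
High-risk (own payoff 682): to k=1.0 gives 1375 − 264×1.0 = 1111 → profitable ✗; to k=15.7 gives 2401 − 264×15.7 = -1743.8 → no gain ✓.
Mid-risk (own payoff 1375 − 193×1.0 = 1182): to k=0 gives 682 → no gain ✓; to k=15.7 gives 2401 − 193×15.7 = -629.1 → no gain ✓.
3 of the 6 constraints hold; not an equilibrium.

3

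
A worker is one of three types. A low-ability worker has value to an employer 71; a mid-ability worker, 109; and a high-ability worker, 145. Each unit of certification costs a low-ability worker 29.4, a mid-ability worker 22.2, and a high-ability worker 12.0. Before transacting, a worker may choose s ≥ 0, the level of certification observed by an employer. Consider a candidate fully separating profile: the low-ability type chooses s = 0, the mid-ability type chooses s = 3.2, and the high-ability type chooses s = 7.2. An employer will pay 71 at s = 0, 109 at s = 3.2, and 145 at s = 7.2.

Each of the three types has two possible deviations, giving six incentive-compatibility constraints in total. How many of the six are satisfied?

High-ability (own payoff 145 − 12.0×7.2 = 58.6): to s=0 gives 71 → profitable ✗; to s=3.2 gives 109 − 12.0×3.2 = 70.6 → profitable ✗.
Mid-ability (own payoff 109 − 22.2×3.2 = 37.96): to s=0 gives 71 → profitable ✗; to s=7.2 gives 145 − 22.2×7.2 = -14.84 → no gain ✓.
Low-ability (own payoff 71): to s=3.2 gives 109 − 29.4×3.2 = 14.92 → no gain ✓; to s=7.2 gives 145 − 29.4×7.2 = -66.68 → no gain ✓.
3 of the 6 constraints hold; not an equilibrium.

3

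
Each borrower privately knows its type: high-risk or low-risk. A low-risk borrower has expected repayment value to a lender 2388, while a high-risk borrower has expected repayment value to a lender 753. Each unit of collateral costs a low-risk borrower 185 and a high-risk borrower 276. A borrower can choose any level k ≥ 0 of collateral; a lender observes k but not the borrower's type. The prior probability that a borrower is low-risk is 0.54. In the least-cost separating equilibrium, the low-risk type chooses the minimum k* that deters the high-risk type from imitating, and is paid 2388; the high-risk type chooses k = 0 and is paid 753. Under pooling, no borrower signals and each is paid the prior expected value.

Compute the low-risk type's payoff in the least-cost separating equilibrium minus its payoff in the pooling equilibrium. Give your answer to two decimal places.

Least-cost separating signal: k* solves 753 = 2388 − 276·k*, so k* = (2388 − 753)/276 ≈ 5.9239.
Low-risk type's separating payoff: 2388 − 185 × k* = 2388 − 185 × (2388 − 753)/276 = 2388 − 302475/276 ≈ 1292.0761.
Pooling payoff: 0.54 × 2388 + 0.46 × 753 = 1635.9.
Difference: 1292.0761 − 1635.9 = -343.8239, i.e. -343.82 to two decimal places.
The low-risk type would prefer the pooling outcome.

-343.82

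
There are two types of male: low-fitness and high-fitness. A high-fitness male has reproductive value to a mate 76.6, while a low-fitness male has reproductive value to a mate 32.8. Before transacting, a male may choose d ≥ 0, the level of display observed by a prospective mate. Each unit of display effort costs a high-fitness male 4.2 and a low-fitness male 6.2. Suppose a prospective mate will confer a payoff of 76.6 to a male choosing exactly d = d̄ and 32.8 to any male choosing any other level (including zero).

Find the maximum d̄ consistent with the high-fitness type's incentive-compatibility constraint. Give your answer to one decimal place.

10.4

Choosing d̄ yields the high-fitness type 76.6 − 4.2·d̄; choosing zero yields 32.8.
The high-fitness type is indifferent at 76.6 − 4.2·d̄ = 32.8, i.e. d̄ = (76.6 − 32.8) / 4.2 ≈ 10.4.
For any d̄ above 10.4 the high-fitness type would rather pool at zero, so separation collapses.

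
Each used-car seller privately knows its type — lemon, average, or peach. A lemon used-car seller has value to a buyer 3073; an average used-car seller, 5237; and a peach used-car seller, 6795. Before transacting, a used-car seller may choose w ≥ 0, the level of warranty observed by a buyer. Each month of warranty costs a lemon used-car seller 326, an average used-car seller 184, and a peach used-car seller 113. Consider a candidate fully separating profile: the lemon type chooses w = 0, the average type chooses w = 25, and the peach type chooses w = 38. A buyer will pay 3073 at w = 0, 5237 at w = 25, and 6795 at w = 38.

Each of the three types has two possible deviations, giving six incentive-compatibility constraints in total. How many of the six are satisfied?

Peach (own payoff 6795 − 113×38 = 2501): to w=0 gives 3073 → profitable ✗; to w=25 gives 5237 − 113×25 = 2412 → no gain ✓.
Average (own payoff 5237 − 184×25 = 637): to w=0 gives 3073 → profitable ✗; to w=38 gives 6795 − 184×38 = -197 → no gain ✓.
Lemon (own payoff 3073): to w=25 gives 5237 − 326×25 = -2913 → no gain ✓; to w=38 gives 6795 − 326×38 = -5593 → no gain ✓.
4 of the 6 constraints hold; not an equilibrium.

4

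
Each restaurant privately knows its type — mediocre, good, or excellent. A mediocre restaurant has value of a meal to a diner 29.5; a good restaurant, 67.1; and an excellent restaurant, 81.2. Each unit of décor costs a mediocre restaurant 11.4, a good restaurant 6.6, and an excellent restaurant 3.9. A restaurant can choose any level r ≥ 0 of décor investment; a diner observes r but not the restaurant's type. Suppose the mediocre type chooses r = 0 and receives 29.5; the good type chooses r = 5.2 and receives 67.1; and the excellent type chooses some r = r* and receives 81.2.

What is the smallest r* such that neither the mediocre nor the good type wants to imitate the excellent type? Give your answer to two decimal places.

7.34

Good type (on-path payoff 67.1 − 6.6×5.2 = 32.78) won't mimic when 32.78 ≥ 81.2 − 6.6·r*, i.e. r* ≥ 7.34.
Mediocre type (on-path payoff 29.5) won't mimic when 29.5 ≥ 81.2 − 11.4·r*, i.e. r* ≥ 4.54.
Both must hold, so r* = max(4.54, 7.34) = 7.34. The good type's constraint binds.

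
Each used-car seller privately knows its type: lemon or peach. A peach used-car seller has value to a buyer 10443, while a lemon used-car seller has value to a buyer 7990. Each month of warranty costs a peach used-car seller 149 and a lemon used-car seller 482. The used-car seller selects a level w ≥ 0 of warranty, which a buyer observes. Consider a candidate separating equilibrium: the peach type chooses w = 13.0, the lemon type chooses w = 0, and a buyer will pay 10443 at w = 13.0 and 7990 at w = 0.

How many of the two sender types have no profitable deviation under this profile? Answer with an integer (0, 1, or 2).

2

Peach type: signal → 10443 − 149 × 13.0 = 8506; deviate to 0 → 7990. IC holds (8506 ≥ 7990).
Lemon type: stay at 0 → 7990; mimic → 10443 − 482 × 13.0 = 4177. IC holds (7990 ≥ 4177).
2 of 2 constraints hold, so this is a separating equilibrium.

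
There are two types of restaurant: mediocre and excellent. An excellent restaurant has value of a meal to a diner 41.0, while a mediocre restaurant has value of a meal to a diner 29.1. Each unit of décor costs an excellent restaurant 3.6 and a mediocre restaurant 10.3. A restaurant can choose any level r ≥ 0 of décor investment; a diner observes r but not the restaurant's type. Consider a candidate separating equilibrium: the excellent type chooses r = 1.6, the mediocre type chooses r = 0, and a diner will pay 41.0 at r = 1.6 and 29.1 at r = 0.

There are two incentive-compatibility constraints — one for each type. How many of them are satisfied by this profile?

2

Excellent type: signal → 41.0 − 3.6 × 1.6 = 35.24; deviate to 0 → 29.1. IC holds (35.24 ≥ 29.1).
Mediocre type: stay at 0 → 29.1; mimic → 41.0 − 10.3 × 1.6 = 24.52. IC holds (29.1 ≥ 24.52).
2 of 2 constraints hold, so this is a separating equilibrium.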